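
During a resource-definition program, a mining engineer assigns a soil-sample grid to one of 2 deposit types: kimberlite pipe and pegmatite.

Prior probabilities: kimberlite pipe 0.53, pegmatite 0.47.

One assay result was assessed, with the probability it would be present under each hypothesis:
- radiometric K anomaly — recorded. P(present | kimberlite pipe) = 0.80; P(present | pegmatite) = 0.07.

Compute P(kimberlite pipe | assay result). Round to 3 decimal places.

For each hypothesis, the unnormalized posterior weight is prior × likelihood:
  kimberlite pipe: 0.53 × 0.80 = 0.424
  pegmatite: 0.47 × 0.07 = 0.0329
The unnormalized weights sum to 0.4569.
P(kimberlite pipe | evidence) = 0.424 / 0.4569 ≈ 0.928.

0.928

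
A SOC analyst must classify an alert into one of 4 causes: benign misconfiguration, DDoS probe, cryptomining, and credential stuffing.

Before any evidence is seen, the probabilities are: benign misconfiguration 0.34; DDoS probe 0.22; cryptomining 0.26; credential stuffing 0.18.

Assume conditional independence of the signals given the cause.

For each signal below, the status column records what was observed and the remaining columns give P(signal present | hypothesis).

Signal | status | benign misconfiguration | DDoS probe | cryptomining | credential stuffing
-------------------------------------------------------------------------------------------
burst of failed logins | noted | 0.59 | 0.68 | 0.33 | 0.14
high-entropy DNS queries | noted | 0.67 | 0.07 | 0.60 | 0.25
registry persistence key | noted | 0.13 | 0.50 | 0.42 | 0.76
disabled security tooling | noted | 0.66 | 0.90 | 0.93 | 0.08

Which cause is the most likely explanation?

For each hypothesis, the unnormalized posterior weight is prior × product of the signal likelihoods:
  benign misconfiguration: 0.34 × 0.59 × 0.67 × 0.13 × 0.66 = 0.011532
  DDoS probe: 0.22 × 0.68 × 0.07 × 0.50 × 0.90 = 0.0047124
  cryptomining: 0.26 × 0.33 × 0.60 × 0.42 × 0.93 = 0.020108
  credential stuffing: 0.18 × 0.14 × 0.25 × 0.76 × 0.08 = 0.00038304
Marginal likelihood of the evidence = 0.036735.
P(benign misconfiguration | evidence) ≈ 0.011532 / 0.036735 ≈ 0.314
P(DDoS probe | evidence) ≈ 0.0047124 / 0.036735 ≈ 0.128
P(cryptomining | evidence) ≈ 0.020108 / 0.036735 ≈ 0.547
P(credential stuffing | evidence) ≈ 0.00038304 / 0.036735 ≈ 0.010
The largest is 0.547, so cryptomining is most probable.

cryptomining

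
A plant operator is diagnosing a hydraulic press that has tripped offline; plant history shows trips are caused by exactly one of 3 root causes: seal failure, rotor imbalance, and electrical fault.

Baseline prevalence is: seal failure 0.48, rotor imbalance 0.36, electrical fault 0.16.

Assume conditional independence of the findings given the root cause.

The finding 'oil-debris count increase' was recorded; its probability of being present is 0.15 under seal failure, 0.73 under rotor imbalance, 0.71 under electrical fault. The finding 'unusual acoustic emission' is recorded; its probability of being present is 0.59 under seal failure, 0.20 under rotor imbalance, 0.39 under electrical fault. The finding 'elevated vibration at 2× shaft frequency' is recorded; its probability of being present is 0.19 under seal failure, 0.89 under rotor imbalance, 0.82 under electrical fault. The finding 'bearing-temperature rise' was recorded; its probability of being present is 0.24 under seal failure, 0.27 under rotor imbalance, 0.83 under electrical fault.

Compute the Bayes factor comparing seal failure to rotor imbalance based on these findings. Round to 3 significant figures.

0.115

Joint likelihood of the evidence pattern under each hypothesis:
  seal failure: 0.15 × 0.59 × 0.19 × 0.24 = 0.0040356
  rotor imbalance: 0.73 × 0.20 × 0.89 × 0.27 = 0.035084
Bayes factor = 0.0040356 / 0.035084 ≈ 0.115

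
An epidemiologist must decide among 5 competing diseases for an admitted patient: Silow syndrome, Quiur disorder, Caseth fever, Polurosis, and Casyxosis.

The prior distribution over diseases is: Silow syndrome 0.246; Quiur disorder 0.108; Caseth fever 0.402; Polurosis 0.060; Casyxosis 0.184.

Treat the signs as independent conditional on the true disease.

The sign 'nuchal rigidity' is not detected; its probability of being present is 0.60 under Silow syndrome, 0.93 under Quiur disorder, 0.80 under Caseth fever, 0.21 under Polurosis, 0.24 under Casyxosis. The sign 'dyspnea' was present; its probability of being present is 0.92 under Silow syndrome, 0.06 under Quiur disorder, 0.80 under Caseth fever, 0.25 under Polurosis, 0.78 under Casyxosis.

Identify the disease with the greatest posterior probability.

Casyxosis

For each hypothesis, the unnormalized posterior weight is prior × product of the sign likelihoods (using 1 − P(present | H) for each absent sign):
  Silow syndrome: 0.246 × (1 − 0.60) × 0.92 = 0.090528
  Quiur disorder: 0.108 × (1 − 0.93) × 0.06 = 0.0004536
  Caseth fever: 0.402 × (1 − 0.80) × 0.80 = 0.06432
  Polurosis: 0.060 × (1 − 0.21) × 0.25 = 0.01185
  Casyxosis: 0.184 × (1 − 0.24) × 0.78 = 0.10908
Marginal likelihood of the evidence = 0.27623.
P(Silow syndrome | evidence) ≈ 0.090528 / 0.27623 ≈ 0.328
P(Quiur disorder | evidence) ≈ 0.0004536 / 0.27623 ≈ 0.002
P(Caseth fever | evidence) ≈ 0.06432 / 0.27623 ≈ 0.233
P(Polurosis | evidence) ≈ 0.01185 / 0.27623 ≈ 0.043
P(Casyxosis | evidence) ≈ 0.10908 / 0.27623 ≈ 0.395
The largest is 0.395, so Casyxosis is most probable.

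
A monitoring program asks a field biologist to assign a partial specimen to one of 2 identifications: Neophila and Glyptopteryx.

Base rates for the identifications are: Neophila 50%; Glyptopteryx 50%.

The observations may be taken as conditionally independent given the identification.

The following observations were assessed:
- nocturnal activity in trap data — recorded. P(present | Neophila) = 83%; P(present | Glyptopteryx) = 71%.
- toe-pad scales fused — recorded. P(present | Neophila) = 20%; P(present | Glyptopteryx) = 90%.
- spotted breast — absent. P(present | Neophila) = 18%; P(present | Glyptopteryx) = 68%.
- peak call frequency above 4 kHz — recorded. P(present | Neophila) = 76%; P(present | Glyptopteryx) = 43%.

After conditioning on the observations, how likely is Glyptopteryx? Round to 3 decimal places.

Multiply each prior by the joint likelihood of the evidence pattern (using 1 − P(present | H) for each absent observation):
  Neophila: 0.50 × 0.83 × 0.20 × (1 − 0.18) × 0.76 = 0.051726
  Glyptopteryx: 0.50 × 0.71 × 0.90 × (1 − 0.68) × 0.43 = 0.043963
The unnormalized weights sum to 0.095689.
P(Glyptopteryx | evidence) = 0.043963 / 0.095689 ≈ 0.459.

0.459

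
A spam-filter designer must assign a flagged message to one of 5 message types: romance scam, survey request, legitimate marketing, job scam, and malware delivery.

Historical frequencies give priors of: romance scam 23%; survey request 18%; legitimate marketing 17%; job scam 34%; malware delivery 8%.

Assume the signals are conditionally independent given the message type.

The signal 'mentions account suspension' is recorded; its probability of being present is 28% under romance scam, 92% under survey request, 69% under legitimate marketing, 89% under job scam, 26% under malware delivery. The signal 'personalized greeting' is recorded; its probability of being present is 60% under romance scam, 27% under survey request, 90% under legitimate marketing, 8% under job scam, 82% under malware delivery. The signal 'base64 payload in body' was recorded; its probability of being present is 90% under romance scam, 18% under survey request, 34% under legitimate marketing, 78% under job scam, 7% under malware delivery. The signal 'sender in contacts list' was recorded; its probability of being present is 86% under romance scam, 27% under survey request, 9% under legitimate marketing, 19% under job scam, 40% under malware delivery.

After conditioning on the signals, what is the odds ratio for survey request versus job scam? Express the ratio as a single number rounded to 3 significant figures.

0.606

Unnormalized posterior weight (prior times the signal likelihoods) for each of the two hypotheses:
  survey request: 0.18 × 0.92 × 0.27 × 0.18 × 0.27 = 0.002173
  job scam: 0.34 × 0.89 × 0.08 × 0.78 × 0.19 = 0.0035876
Posterior odds = 0.002173 / 0.0035876 ≈ 0.606.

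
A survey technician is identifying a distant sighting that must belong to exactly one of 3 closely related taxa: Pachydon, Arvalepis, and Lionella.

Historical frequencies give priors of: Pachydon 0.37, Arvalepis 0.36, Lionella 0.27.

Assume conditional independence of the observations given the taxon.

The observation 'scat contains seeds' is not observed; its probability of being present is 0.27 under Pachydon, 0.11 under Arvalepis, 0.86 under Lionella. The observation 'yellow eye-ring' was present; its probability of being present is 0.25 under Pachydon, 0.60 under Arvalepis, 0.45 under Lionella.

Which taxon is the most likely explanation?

Multiply each prior by the joint likelihood of the evidence pattern (using 1 − P(present | H) for each absent observation):
  Pachydon: 0.37 × (1 − 0.27) × 0.25 = 0.067525
  Arvalepis: 0.36 × (1 − 0.11) × 0.60 = 0.19224
  Lionella: 0.27 × (1 − 0.86) × 0.45 = 0.01701
Marginal likelihood of the evidence = 0.27677.
P(Pachydon | evidence) ≈ 0.067525 / 0.27677 ≈ 0.244
P(Arvalepis | evidence) ≈ 0.19224 / 0.27677 ≈ 0.695
P(Lionella | evidence) ≈ 0.01701 / 0.27677 ≈ 0.061
The largest is 0.695, so Arvalepis is most probable.

Arvalepis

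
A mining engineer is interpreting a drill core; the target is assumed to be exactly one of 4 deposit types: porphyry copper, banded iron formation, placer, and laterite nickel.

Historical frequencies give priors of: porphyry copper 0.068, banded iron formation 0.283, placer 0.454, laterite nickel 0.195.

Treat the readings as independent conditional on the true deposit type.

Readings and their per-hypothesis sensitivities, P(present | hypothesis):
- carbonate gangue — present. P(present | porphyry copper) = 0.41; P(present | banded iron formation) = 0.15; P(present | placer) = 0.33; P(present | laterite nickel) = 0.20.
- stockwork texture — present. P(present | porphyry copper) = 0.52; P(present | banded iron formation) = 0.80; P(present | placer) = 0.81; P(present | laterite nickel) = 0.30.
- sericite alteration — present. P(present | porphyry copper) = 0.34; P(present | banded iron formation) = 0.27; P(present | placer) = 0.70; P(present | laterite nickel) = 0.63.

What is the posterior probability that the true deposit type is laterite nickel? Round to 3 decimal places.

0.069

Multiply each prior by the joint likelihood of the reading pattern:
  porphyry copper: 0.068 × 0.41 × 0.52 × 0.34 = 0.0049292
  banded iron formation: 0.283 × 0.15 × 0.80 × 0.27 = 0.0091692
  placer: 0.454 × 0.33 × 0.81 × 0.70 = 0.084948
  laterite nickel: 0.195 × 0.20 × 0.30 × 0.63 = 0.007371
The unnormalized weights sum to 0.10642.
P(laterite nickel | evidence) = 0.007371 / 0.10642 ≈ 0.069.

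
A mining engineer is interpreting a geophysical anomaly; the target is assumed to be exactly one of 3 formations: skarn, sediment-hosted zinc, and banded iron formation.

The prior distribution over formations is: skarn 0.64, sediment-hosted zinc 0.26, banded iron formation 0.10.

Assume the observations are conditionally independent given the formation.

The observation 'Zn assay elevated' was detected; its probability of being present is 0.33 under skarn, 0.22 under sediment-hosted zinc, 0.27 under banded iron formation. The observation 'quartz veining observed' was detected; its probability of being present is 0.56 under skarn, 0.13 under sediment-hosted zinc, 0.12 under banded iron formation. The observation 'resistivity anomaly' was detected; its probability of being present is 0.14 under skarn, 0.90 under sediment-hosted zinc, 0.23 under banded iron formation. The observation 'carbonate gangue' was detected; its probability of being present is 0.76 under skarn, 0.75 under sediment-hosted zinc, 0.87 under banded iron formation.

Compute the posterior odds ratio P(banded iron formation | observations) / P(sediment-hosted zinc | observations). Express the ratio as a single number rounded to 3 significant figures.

The normalizing constant cancels in an odds ratio, so compute prior × likelihood for the two hypotheses only:
  banded iron formation: 0.10 × 0.27 × 0.12 × 0.23 × 0.87 = 0.00064832
  sediment-hosted zinc: 0.26 × 0.22 × 0.13 × 0.90 × 0.75 = 0.0050193
Posterior odds = 0.00064832 / 0.0050193 ≈ 0.129.

0.129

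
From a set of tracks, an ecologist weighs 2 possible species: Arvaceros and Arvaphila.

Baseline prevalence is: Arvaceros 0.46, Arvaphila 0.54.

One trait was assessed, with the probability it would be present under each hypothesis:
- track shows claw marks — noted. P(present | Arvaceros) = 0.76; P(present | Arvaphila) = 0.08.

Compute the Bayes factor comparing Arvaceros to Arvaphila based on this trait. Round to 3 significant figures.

Likelihood of this trait under each hypothesis:
  Arvaceros: 0.76
  Arvaphila: 0.08
Bayes factor = 0.76 / 0.08 ≈ 9.50

9.50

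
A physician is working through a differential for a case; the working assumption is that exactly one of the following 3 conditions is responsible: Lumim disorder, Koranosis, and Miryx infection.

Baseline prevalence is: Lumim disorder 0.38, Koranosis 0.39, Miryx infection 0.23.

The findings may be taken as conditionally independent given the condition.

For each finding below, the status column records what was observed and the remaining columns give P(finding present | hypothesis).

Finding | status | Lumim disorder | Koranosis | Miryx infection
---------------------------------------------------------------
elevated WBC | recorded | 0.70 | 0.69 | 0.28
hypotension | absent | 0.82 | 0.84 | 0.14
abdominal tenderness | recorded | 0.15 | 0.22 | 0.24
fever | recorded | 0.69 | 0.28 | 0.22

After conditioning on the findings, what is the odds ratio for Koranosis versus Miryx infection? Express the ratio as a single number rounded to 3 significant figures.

0.907

Unnormalized posterior weight (prior times the finding likelihoods) for each of the two hypotheses (using 1 − P(present | H) for each absent finding):
  Koranosis: 0.39 × 0.69 × (1 − 0.84) × 0.22 × 0.28 = 0.0026522
  Miryx infection: 0.23 × 0.28 × (1 − 0.14) × 0.24 × 0.22 = 0.0029243
Posterior odds = 0.0026522 / 0.0029243 ≈ 0.907.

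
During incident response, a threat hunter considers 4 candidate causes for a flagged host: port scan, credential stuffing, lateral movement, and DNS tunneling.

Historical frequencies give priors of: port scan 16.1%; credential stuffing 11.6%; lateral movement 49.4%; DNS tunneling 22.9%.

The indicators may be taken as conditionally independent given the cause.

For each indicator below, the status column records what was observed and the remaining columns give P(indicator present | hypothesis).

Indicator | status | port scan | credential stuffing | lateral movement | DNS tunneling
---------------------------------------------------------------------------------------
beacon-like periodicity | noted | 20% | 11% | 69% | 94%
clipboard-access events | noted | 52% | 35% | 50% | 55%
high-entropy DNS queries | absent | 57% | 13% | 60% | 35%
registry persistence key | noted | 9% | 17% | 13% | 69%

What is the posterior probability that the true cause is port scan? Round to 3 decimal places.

0.010

Multiply each prior by the joint likelihood of the indicator pattern (using 1 − P(present | H) for each absent indicator):
  port scan: 0.161 × 0.20 × 0.52 × (1 − 0.57) × 0.09 = 0.00064799
  credential stuffing: 0.116 × 0.11 × 0.35 × (1 − 0.13) × 0.17 = 0.00066052
  lateral movement: 0.494 × 0.69 × 0.50 × (1 − 0.60) × 0.13 = 0.0088624
  DNS tunneling: 0.229 × 0.94 × 0.55 × (1 − 0.35) × 0.69 = 0.053099
Marginal likelihood of the evidence = 0.06327.
P(port scan | evidence) = 0.00064799 / 0.06327 ≈ 0.010.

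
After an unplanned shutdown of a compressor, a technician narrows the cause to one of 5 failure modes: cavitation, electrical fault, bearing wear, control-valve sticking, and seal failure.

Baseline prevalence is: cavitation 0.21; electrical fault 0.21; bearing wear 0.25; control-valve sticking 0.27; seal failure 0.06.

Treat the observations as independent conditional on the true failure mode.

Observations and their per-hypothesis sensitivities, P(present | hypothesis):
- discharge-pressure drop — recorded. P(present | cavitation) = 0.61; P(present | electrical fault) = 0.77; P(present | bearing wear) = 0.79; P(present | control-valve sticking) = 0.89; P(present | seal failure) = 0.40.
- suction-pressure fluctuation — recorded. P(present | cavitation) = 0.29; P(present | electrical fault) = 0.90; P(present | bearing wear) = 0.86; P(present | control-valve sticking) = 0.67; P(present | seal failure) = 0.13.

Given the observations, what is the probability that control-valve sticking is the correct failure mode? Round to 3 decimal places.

By Bayes' rule with conditional independence, the unnormalized weight for each hypothesis is prior × ∏ likelihoods:
  cavitation: 0.21 × 0.61 × 0.29 = 0.037149
  electrical fault: 0.21 × 0.77 × 0.90 = 0.14553
  bearing wear: 0.25 × 0.79 × 0.86 = 0.16985
  control-valve sticking: 0.27 × 0.89 × 0.67 = 0.161
  seal failure: 0.06 × 0.40 × 0.13 = 0.00312
Normalizing constant Z = 0.037149 + 0.14553 + 0.16985 + 0.161 + 0.00312 = 0.51665.
P(control-valve sticking | evidence) = 0.161 / 0.51665 ≈ 0.312.

0.312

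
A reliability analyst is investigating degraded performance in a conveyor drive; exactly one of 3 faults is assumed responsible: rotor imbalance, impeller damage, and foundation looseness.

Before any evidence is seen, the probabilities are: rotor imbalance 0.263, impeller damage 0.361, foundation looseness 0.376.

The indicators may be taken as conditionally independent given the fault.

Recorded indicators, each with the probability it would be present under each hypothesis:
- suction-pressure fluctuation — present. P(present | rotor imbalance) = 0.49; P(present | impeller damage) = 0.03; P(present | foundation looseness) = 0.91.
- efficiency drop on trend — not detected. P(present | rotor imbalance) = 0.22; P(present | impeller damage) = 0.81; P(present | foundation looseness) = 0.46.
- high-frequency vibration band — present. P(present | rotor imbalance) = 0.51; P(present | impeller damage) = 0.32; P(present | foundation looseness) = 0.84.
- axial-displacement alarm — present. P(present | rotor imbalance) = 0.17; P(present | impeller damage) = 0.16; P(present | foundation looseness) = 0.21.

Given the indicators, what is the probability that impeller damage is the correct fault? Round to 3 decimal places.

0.003

For each hypothesis, the unnormalized posterior weight is prior × product of the indicator likelihoods (using 1 − P(present | H) for each absent indicator):
  rotor imbalance: 0.263 × 0.49 × (1 − 0.22) × 0.51 × 0.17 = 0.008715
  impeller damage: 0.361 × 0.03 × (1 − 0.81) × 0.32 × 0.16 = 0.00010535
  foundation looseness: 0.376 × 0.91 × (1 − 0.46) × 0.84 × 0.21 = 0.032593
Normalizing constant Z = 0.008715 + 0.00010535 + 0.032593 = 0.041413.
P(impeller damage | evidence) = 0.00010535 / 0.041413 ≈ 0.003.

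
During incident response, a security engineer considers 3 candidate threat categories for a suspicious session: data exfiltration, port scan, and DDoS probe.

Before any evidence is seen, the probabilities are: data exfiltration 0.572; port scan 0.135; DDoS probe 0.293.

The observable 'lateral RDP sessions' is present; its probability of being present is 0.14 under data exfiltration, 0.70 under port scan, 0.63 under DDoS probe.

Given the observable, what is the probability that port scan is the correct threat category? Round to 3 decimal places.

0.263

By Bayes' rule, the unnormalized weight for each hypothesis is prior × likelihood:
  data exfiltration: 0.572 × 0.14 = 0.08008
  port scan: 0.135 × 0.70 = 0.0945
  DDoS probe: 0.293 × 0.63 = 0.18459
The unnormalized weights sum to 0.35917.
P(port scan | evidence) = 0.0945 / 0.35917 ≈ 0.263.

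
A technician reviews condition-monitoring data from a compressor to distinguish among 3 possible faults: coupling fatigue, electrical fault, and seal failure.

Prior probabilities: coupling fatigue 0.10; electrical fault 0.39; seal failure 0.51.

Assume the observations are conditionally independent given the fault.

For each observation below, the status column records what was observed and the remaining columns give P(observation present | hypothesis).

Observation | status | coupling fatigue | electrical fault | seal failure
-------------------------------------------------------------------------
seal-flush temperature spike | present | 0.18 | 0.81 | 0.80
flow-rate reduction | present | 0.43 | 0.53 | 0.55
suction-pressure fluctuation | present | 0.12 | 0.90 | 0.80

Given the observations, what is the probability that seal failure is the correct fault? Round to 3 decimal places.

0.542

Multiply each prior by the joint likelihood of the evidence pattern:
  coupling fatigue: 0.10 × 0.18 × 0.43 × 0.12 = 0.0009288
  electrical fault: 0.39 × 0.81 × 0.53 × 0.90 = 0.15068
  seal failure: 0.51 × 0.80 × 0.55 × 0.80 = 0.17952
Marginal likelihood of the evidence = 0.33113.
P(seal failure | evidence) = 0.17952 / 0.33113 ≈ 0.542.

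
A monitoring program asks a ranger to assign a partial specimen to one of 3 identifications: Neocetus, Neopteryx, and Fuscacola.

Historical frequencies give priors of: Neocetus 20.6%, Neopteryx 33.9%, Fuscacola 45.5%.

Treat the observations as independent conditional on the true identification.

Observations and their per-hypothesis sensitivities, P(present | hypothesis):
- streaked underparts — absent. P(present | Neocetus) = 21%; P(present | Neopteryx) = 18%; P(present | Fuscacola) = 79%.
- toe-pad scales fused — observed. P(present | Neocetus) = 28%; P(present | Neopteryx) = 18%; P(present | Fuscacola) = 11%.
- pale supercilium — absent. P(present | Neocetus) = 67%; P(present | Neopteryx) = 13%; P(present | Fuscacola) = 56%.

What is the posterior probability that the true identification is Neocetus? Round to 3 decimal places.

For each hypothesis, the unnormalized posterior weight is prior × product of the observation likelihoods (using 1 − P(present | H) for each absent observation):
  Neocetus: 0.206 × (1 − 0.21) × 0.28 × (1 − 0.67) = 0.015037
  Neopteryx: 0.339 × (1 − 0.18) × 0.18 × (1 − 0.13) = 0.043532
  Fuscacola: 0.455 × (1 − 0.79) × 0.11 × (1 − 0.56) = 0.0046246
Marginal likelihood of the evidence = 0.063193.
P(Neocetus | evidence) = 0.015037 / 0.063193 ≈ 0.238.

0.238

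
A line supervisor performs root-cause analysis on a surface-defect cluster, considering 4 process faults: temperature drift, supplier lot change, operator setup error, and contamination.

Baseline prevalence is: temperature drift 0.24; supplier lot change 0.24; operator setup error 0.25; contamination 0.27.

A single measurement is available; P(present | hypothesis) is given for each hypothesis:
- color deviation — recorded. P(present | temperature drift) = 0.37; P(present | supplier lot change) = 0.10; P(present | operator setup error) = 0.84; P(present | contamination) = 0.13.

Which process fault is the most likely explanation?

operator setup error

For each hypothesis, the unnormalized posterior weight is prior × likelihood:
  temperature drift: 0.24 × 0.37 = 0.0888
  supplier lot change: 0.24 × 0.10 = 0.024
  operator setup error: 0.25 × 0.84 = 0.21
  contamination: 0.27 × 0.13 = 0.0351
Marginal likelihood of the evidence = 0.3579.
P(temperature drift | evidence) ≈ 0.0888 / 0.3579 ≈ 0.248
P(supplier lot change | evidence) ≈ 0.024 / 0.3579 ≈ 0.067
P(operator setup error | evidence) ≈ 0.21 / 0.3579 ≈ 0.587
P(contamination | evidence) ≈ 0.0351 / 0.3579 ≈ 0.098
The largest is 0.587, so operator setup error is most probable.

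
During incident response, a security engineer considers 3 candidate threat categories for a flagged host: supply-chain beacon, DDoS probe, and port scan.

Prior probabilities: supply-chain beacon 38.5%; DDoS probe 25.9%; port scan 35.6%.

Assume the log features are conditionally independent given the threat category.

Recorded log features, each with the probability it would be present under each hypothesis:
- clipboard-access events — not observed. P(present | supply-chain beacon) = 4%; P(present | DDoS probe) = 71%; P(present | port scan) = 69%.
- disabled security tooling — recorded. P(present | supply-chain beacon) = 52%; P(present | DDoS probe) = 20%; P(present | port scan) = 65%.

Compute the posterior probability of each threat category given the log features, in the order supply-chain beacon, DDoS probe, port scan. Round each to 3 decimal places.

0.689, 0.054, 0.257

Multiply each prior by the joint likelihood of the log feature pattern (using 1 − P(present | H) for each absent log feature):
  supply-chain beacon: 0.385 × (1 − 0.04) × 0.52 = 0.19219
  DDoS probe: 0.259 × (1 − 0.71) × 0.20 = 0.015022
  port scan: 0.356 × (1 − 0.69) × 0.65 = 0.071734
The unnormalized weights sum to 0.27895.
P(supply-chain beacon | evidence) = 0.19219 / 0.27895 ≈ 0.689
P(DDoS probe | evidence) = 0.015022 / 0.27895 ≈ 0.054
P(port scan | evidence) = 0.071734 / 0.27895 ≈ 0.257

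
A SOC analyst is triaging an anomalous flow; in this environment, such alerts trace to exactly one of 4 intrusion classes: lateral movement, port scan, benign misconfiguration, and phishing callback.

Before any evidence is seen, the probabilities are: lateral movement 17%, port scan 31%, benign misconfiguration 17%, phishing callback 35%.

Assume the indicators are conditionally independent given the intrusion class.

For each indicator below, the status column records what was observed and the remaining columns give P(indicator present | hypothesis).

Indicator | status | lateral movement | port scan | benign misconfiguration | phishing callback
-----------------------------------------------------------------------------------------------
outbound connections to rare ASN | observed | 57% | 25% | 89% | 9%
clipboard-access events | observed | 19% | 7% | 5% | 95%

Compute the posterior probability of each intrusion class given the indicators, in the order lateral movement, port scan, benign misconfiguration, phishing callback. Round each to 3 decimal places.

For each hypothesis, the unnormalized posterior weight is prior × product of the indicator likelihoods:
  lateral movement: 0.17 × 0.57 × 0.19 = 0.018411
  port scan: 0.31 × 0.25 × 0.07 = 0.005425
  benign misconfiguration: 0.17 × 0.89 × 0.05 = 0.007565
  phishing callback: 0.35 × 0.09 × 0.95 = 0.029925
Normalizing constant Z = 0.018411 + 0.005425 + 0.007565 + 0.029925 = 0.061326.
P(lateral movement | evidence) = 0.018411 / 0.061326 ≈ 0.300
P(port scan | evidence) = 0.005425 / 0.061326 ≈ 0.088
P(benign misconfiguration | evidence) = 0.007565 / 0.061326 ≈ 0.123
P(phishing callback | evidence) = 0.029925 / 0.061326 ≈ 0.488

0.300, 0.088, 0.123, 0.488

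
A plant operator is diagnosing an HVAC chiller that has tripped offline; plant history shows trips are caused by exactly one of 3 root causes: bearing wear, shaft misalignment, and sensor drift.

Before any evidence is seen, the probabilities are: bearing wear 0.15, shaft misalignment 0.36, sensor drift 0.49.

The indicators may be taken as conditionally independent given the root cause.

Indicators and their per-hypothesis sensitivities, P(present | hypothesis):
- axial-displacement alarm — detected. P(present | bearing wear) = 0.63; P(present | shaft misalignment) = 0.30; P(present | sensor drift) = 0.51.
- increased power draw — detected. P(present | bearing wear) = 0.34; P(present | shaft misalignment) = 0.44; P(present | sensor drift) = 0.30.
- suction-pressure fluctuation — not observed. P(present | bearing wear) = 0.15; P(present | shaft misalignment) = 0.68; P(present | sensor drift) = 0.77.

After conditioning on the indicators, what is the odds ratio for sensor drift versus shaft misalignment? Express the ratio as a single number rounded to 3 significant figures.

1.13

Unnormalized posterior weight (prior times the indicator likelihoods) for each of the two hypotheses (using 1 − P(present | H) for each absent indicator):
  sensor drift: 0.49 × 0.51 × 0.30 × (1 − 0.77) = 0.017243
  shaft misalignment: 0.36 × 0.30 × 0.44 × (1 − 0.68) = 0.015206
Odds(sensor drift : shaft misalignment) = 0.017243 / 0.015206 ≈ 1.13.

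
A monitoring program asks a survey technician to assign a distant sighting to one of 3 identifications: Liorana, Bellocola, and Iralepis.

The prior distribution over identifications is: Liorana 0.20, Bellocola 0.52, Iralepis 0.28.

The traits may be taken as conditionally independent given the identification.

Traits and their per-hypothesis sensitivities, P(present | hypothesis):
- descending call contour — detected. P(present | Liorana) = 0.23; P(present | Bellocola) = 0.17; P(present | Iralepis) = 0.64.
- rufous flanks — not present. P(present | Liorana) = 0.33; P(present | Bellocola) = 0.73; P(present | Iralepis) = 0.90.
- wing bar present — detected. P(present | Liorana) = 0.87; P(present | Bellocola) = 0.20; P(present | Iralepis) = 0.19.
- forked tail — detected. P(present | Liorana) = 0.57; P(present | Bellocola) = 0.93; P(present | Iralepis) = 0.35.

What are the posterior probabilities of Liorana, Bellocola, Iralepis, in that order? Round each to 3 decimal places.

Multiply each prior by the joint likelihood of the trait pattern (using 1 − P(present | H) for each absent trait):
  Liorana: 0.20 × 0.23 × (1 − 0.33) × 0.87 × 0.57 = 0.015284
  Bellocola: 0.52 × 0.17 × (1 − 0.73) × 0.20 × 0.93 = 0.0044394
  Iralepis: 0.28 × 0.64 × (1 − 0.90) × 0.19 × 0.35 = 0.0011917
Marginal likelihood of the evidence = 0.020915.
P(Liorana | evidence) = 0.015284 / 0.020915 ≈ 0.731
P(Bellocola | evidence) = 0.0044394 / 0.020915 ≈ 0.212
P(Iralepis | evidence) = 0.0011917 / 0.020915 ≈ 0.057

0.731, 0.212, 0.057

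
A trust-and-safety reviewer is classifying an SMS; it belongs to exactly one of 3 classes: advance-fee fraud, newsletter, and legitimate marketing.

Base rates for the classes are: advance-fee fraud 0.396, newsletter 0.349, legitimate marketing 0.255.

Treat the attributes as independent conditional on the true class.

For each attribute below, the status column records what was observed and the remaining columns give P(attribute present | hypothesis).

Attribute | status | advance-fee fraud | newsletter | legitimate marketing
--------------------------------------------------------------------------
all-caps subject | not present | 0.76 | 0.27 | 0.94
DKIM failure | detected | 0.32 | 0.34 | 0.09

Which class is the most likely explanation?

For each hypothesis, the unnormalized posterior weight is prior × product of the attribute likelihoods (using 1 − P(present | H) for each absent attribute):
  advance-fee fraud: 0.396 × (1 − 0.76) × 0.32 = 0.030413
  newsletter: 0.349 × (1 − 0.27) × 0.34 = 0.086622
  legitimate marketing: 0.255 × (1 − 0.94) × 0.09 = 0.001377
The unnormalized weights sum to 0.11841.
P(advance-fee fraud | evidence) ≈ 0.030413 / 0.11841 ≈ 0.257
P(newsletter | evidence) ≈ 0.086622 / 0.11841 ≈ 0.732
P(legitimate marketing | evidence) ≈ 0.001377 / 0.11841 ≈ 0.012
The largest is 0.732, so newsletter is most probable.

newsletter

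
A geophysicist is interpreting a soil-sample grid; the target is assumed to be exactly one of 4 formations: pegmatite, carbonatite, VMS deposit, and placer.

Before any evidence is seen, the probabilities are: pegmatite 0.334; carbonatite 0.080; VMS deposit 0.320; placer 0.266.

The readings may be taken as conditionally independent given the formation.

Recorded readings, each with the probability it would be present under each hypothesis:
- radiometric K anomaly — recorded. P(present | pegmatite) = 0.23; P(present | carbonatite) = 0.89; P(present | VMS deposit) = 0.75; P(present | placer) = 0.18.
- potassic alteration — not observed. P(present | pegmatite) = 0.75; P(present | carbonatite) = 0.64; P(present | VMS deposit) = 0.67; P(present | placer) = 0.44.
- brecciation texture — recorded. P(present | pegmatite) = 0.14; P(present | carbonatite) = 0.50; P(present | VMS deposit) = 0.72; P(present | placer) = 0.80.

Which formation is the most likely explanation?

By Bayes' rule with conditional independence, the unnormalized weight for each hypothesis is prior × ∏ likelihoods (using 1 − P(present | H) for each absent reading):
  pegmatite: 0.334 × 0.23 × (1 − 0.75) × 0.14 = 0.0026887
  carbonatite: 0.080 × 0.89 × (1 − 0.64) × 0.50 = 0.012816
  VMS deposit: 0.320 × 0.75 × (1 − 0.67) × 0.72 = 0.057024
  placer: 0.266 × 0.18 × (1 − 0.44) × 0.80 = 0.02145
The unnormalized weights sum to 0.093979.
P(pegmatite | evidence) ≈ 0.0026887 / 0.093979 ≈ 0.029
P(carbonatite | evidence) ≈ 0.012816 / 0.093979 ≈ 0.136
P(VMS deposit | evidence) ≈ 0.057024 / 0.093979 ≈ 0.607
P(placer | evidence) ≈ 0.02145 / 0.093979 ≈ 0.228
The largest is 0.607, so VMS deposit is most probable.

VMS deposit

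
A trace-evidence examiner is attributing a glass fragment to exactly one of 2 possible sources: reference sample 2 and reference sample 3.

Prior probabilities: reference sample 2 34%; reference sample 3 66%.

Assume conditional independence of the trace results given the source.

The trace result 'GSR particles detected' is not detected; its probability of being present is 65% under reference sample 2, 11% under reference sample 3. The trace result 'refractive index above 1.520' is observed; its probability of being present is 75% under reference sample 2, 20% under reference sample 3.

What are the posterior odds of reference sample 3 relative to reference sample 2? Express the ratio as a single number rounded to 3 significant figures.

1.32

Posterior odds equal prior odds times the likelihood ratio; only the two competing hypotheses matter (using 1 − P(present | H) for each absent trace result).
  reference sample 3: 0.66 × (1 − 0.11) × 0.20 = 0.11748
  reference sample 2: 0.34 × (1 − 0.65) × 0.75 = 0.08925
Posterior odds = 0.11748 / 0.08925 ≈ 1.32.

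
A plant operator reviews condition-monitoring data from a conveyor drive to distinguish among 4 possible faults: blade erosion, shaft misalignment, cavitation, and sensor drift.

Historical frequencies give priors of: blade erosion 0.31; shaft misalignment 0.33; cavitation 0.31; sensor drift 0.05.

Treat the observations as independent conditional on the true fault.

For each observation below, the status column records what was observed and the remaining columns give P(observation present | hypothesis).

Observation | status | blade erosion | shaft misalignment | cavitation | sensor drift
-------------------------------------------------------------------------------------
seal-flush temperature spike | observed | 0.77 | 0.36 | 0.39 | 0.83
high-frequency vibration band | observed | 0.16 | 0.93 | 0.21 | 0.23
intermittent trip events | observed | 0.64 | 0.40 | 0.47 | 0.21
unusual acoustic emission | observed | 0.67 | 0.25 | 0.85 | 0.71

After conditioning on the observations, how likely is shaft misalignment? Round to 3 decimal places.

0.283

For each hypothesis, the unnormalized posterior weight is prior × product of the observation likelihoods:
  blade erosion: 0.31 × 0.77 × 0.16 × 0.64 × 0.67 = 0.016377
  shaft misalignment: 0.33 × 0.36 × 0.93 × 0.40 × 0.25 = 0.011048
  cavitation: 0.31 × 0.39 × 0.21 × 0.47 × 0.85 = 0.010143
  sensor drift: 0.05 × 0.83 × 0.23 × 0.21 × 0.71 = 0.0014232
The unnormalized weights sum to 0.038991.
P(shaft misalignment | evidence) = 0.011048 / 0.038991 ≈ 0.283.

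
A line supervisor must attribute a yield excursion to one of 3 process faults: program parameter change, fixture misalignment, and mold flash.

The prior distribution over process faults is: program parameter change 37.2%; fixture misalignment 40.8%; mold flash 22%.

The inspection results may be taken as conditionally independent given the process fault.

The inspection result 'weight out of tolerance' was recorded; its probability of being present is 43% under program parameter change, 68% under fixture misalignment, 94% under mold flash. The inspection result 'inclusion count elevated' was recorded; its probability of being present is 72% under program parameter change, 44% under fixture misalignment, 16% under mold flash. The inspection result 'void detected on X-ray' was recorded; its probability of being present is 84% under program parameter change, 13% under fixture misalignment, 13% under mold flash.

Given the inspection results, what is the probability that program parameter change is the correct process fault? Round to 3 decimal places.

Multiply each prior by the joint likelihood of the inspection result pattern:
  program parameter change: 0.372 × 0.43 × 0.72 × 0.84 = 0.096744
  fixture misalignment: 0.408 × 0.68 × 0.44 × 0.13 = 0.01587
  mold flash: 0.220 × 0.94 × 0.16 × 0.13 = 0.0043014
The unnormalized weights sum to 0.11691.
P(program parameter change | evidence) = 0.096744 / 0.11691 ≈ 0.827.

0.827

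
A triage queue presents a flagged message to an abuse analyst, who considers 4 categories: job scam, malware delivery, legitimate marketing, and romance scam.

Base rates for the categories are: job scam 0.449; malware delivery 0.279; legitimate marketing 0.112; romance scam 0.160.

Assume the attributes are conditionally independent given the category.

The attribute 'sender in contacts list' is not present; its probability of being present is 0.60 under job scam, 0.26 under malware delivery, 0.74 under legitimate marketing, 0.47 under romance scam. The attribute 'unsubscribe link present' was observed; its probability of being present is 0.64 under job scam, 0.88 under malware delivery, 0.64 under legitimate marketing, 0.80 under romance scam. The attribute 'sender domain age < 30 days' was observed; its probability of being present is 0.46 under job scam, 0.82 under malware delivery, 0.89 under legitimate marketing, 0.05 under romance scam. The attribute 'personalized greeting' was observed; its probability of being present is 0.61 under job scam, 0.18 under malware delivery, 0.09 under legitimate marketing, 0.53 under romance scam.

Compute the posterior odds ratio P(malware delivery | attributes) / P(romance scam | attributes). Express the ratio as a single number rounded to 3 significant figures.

14.9

The normalizing constant cancels in an odds ratio, so compute prior × likelihood for the two hypotheses only (using 1 − P(present | H) for each absent attribute):
  malware delivery: 0.279 × (1 − 0.26) × 0.88 × 0.82 × 0.18 = 0.026817
  romance scam: 0.160 × (1 − 0.47) × 0.80 × 0.05 × 0.53 = 0.0017978
Posterior odds = 0.026817 / 0.0017978 ≈ 14.9.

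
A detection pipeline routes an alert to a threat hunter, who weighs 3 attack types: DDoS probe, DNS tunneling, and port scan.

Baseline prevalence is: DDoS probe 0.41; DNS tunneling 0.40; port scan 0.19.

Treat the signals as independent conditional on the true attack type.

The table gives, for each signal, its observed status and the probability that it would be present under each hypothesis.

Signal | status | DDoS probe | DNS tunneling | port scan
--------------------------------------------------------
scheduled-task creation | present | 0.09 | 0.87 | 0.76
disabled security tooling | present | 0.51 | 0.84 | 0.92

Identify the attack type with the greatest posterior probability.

For each hypothesis, the unnormalized posterior weight is prior × product of the signal likelihoods:
  DDoS probe: 0.41 × 0.09 × 0.51 = 0.018819
  DNS tunneling: 0.40 × 0.87 × 0.84 = 0.29232
  port scan: 0.19 × 0.76 × 0.92 = 0.13285
Normalizing constant Z = 0.018819 + 0.29232 + 0.13285 = 0.44399.
P(DDoS probe | evidence) ≈ 0.018819 / 0.44399 ≈ 0.042
P(DNS tunneling | evidence) ≈ 0.29232 / 0.44399 ≈ 0.658
P(port scan | evidence) ≈ 0.13285 / 0.44399 ≈ 0.299
The largest is 0.658, so DNS tunneling is most probable.

DNS tunneling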